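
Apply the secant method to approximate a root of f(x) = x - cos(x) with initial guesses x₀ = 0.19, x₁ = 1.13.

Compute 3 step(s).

f(x) = x - cos(x)
x₀ = 0.19, x₁ = 1.13

Secant formula: x_{n+1} = x_n - f(x_n)(x_n - x_{n-1})/(f(x_n) - f(x_{n-1}))

Iteration 1:
  f(0.190000) = -0.792004
  f(1.130000) = 0.703340
  x_2 = 1.130000 - 0.703340×(1.130000 - 0.190000)/(0.703340 - (-0.792004))
       = 0.687868
Iteration 2:
  f(1.130000) = 0.703340
  f(0.687868) = -0.084734
  x_3 = 0.687868 - (-0.084734)×(0.687868 - 1.130000)/(-0.084734 - 0.703340)
       = 0.735406
Iteration 3:
  f(0.687868) = -0.084734
  f(0.735406) = -0.006153
  x_4 = 0.735406 - (-0.006153)×(0.735406 - 0.687868)/(-0.006153 - (-0.084734))
       = 0.739128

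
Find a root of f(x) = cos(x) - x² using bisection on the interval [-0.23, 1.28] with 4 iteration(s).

f(x) = cos(x) - x²
Initial interval: [-0.23, 1.28]

Iteration 1:
  c_1 = (-0.230000 + 1.280000)/2 = 0.525000
  f(c_1) = f(0.525000) = 0.589699
  f(a) × f(c) ≥ 0, new interval: [0.525000, 1.280000]
Iteration 2:
  c_2 = (0.525000 + 1.280000)/2 = 0.902500
  f(c_2) = f(0.902500) = -0.194857
  f(a) × f(c) < 0, new interval: [0.525000, 0.902500]
Iteration 3:
  c_3 = (0.525000 + 0.902500)/2 = 0.713750
  f(c_3) = f(0.713750) = 0.246473
  f(a) × f(c) ≥ 0, new interval: [0.713750, 0.902500]
Iteration 4:
  c_4 = (0.713750 + 0.902500)/2 = 0.808125
  f(c_4) = f(0.808125) = 0.037789
  f(a) × f(c) ≥ 0, new interval: [0.808125, 0.902500]

After 4 iteration(s), the approximation is c_4 = 0.808125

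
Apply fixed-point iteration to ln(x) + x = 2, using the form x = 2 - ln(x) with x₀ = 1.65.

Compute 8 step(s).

Equation: ln(x) + x = 2
Fixed-point form: x = 2 - ln(x)
x₀ = 1.65

x_1 = g(1.650000) = 1.499225
x_2 = g(1.499225) = 1.595052
x_3 = g(1.595052) = 1.533094
x_4 = g(1.533094) = 1.572712
x_5 = g(1.572712) = 1.547198
x_6 = g(1.547198) = 1.563554
x_7 = g(1.563554) = 1.553038
x_8 = g(1.553038) = 1.559787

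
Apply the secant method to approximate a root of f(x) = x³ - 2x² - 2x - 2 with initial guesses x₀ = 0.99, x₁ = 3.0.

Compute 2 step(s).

f(x) = x³ - 2x² - 2x - 2
x₀ = 0.99, x₁ = 3.0

Secant formula: x_{n+1} = x_n - f(x_n)(x_n - x_{n-1})/(f(x_n) - f(x_{n-1}))

Iteration 1:
  f(0.990000) = -4.969901
  f(3.000000) = 1.000000
  x_2 = 3.000000 - 1.000000×(3.000000 - 0.990000)/(1.000000 - (-4.969901))
       = 2.663311
Iteration 2:
  f(3.000000) = 1.000000
  f(2.663311) = -2.621608
  x_3 = 2.663311 - (-2.621608)×(2.663311 - 3.000000)/(-2.621608 - 1.000000)
       = 2.907033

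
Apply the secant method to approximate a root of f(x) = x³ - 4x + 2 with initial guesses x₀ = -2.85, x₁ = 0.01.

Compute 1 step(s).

f(x) = x³ - 4x + 2
x₀ = -2.85, x₁ = 0.01

Secant formula: x_{n+1} = x_n - f(x_n)(x_n - x_{n-1})/(f(x_n) - f(x_{n-1}))

Iteration 1:
  f(-2.850000) = -9.749125
  f(0.010000) = 1.960001
  x_2 = 0.010000 - 1.960001×(0.010000 - (-2.850000))/(1.960001 - (-9.749125))
       = -0.468738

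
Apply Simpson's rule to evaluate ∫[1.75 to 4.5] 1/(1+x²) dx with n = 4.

f(x) = 1/(1+x²)
a = 1.75, b = 4.5, n = 4
h = (b - a)/n = 0.687500

Simpson's rule: (h/3)[f(x₀) + 4f(x₁) + 2f(x₂) + ... + f(xₙ)]

x_0 = 1.7500, f(x_0) = 0.246154, coefficient = 1
x_1 = 2.4375, f(x_1) = 0.144063, coefficient = 4
x_2 = 3.1250, f(x_2) = 0.092888, coefficient = 2
x_3 = 3.8125, f(x_3) = 0.064370, coefficient = 4
x_4 = 4.5000, f(x_4) = 0.047059, coefficient = 1

I ≈ (0.687500/3) × 1.312722 = 0.300832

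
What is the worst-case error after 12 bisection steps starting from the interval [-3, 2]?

Bisection error bound: |error| ≤ (b-a)/2^n
|error| ≤ (2 - (-3))/2^12 = 5/2^12
|error| ≤ 0.0012207031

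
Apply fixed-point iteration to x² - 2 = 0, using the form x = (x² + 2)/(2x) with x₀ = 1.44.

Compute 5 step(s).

Equation: x² - 2 = 0
Fixed-point form: x = (x² + 2)/(2x)
x₀ = 1.44

x_1 = g(1.440000) = 1.414444
x_2 = g(1.414444) = 1.414214
x_3 = g(1.414214) = 1.414214
x_4 = g(1.414214) = 1.414214
x_5 = g(1.414214) = 1.414214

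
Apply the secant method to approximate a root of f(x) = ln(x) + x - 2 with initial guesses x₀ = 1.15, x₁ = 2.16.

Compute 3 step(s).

f(x) = ln(x) + x - 2
x₀ = 1.15, x₁ = 2.16

Secant formula: x_{n+1} = x_n - f(x_n)(x_n - x_{n-1})/(f(x_n) - f(x_{n-1}))

Iteration 1:
  f(1.150000) = -0.710238
  f(2.160000) = 0.930108
  x_2 = 2.160000 - 0.930108×(2.160000 - 1.150000)/(0.930108 - (-0.710238))
       = 1.587310
Iteration 2:
  f(2.160000) = 0.930108
  f(1.587310) = 0.049351
  x_3 = 1.587310 - 0.049351×(1.587310 - 2.160000)/(0.049351 - 0.930108)
       = 1.555221
Iteration 3:
  f(1.587310) = 0.049351
  f(1.555221) = -0.003161
  x_4 = 1.555221 - (-0.003161)×(1.555221 - 1.587310)/(-0.003161 - 0.049351)
       = 1.557153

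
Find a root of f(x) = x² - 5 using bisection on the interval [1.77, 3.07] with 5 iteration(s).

f(x) = x² - 5
Initial interval: [1.77, 3.07]

Iteration 1:
  c_1 = (1.770000 + 3.070000)/2 = 2.420000
  f(c_1) = f(2.420000) = 0.856400
  f(a) × f(c) < 0, new interval: [1.770000, 2.420000]
Iteration 2:
  c_2 = (1.770000 + 2.420000)/2 = 2.095000
  f(c_2) = f(2.095000) = -0.610975
  f(a) × f(c) ≥ 0, new interval: [2.095000, 2.420000]
Iteration 3:
  c_3 = (2.095000 + 2.420000)/2 = 2.257500
  f(c_3) = f(2.257500) = 0.096306
  f(a) × f(c) < 0, new interval: [2.095000, 2.257500]
Iteration 4:
  c_4 = (2.095000 + 2.257500)/2 = 2.176250
  f(c_4) = f(2.176250) = -0.263936
  f(a) × f(c) ≥ 0, new interval: [2.176250, 2.257500]
Iteration 5:
  c_5 = (2.176250 + 2.257500)/2 = 2.216875
  f(c_5) = f(2.216875) = -0.085465
  f(a) × f(c) ≥ 0, new interval: [2.216875, 2.257500]

After 5 iteration(s), the approximation is c_5 = 2.216875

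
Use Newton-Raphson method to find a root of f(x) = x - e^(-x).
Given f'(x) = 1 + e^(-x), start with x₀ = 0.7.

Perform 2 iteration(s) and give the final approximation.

f(x) = x - e^(-x)
f'(x) = 1 + e^(-x)
x₀ = 0.7

Newton-Raphson formula: x_{n+1} = x_n - f(x_n)/f'(x_n)

Iteration 1:
  f(0.700000) = 0.203415
  f'(0.700000) = 1.496585
  x_1 = 0.700000 - 0.203415/1.496585 = 0.564081
Iteration 2:
  f(0.564081) = -0.004802
  f'(0.564081) = 1.568883
  x_2 = 0.564081 - (-0.004802)/1.568883 = 0.567142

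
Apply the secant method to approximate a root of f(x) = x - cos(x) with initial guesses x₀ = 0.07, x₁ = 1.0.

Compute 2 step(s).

f(x) = x - cos(x)
x₀ = 0.07, x₁ = 1.0

Secant formula: x_{n+1} = x_n - f(x_n)(x_n - x_{n-1})/(f(x_n) - f(x_{n-1}))

Iteration 1:
  f(0.070000) = -0.927551
  f(1.000000) = 0.459698
  x_2 = 1.000000 - 0.459698×(1.000000 - 0.070000)/(0.459698 - (-0.927551))
       = 0.691822
Iteration 2:
  f(1.000000) = 0.459698
  f(0.691822) = -0.078262
  x_3 = 0.691822 - (-0.078262)×(0.691822 - 1.000000)/(-0.078262 - 0.459698)
       = 0.736656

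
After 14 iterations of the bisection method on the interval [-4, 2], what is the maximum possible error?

Bisection error bound: |error| ≤ (b-a)/2^n
|error| ≤ (2 - (-4))/2^14 = 6/2^14
|error| ≤ 0.0003662109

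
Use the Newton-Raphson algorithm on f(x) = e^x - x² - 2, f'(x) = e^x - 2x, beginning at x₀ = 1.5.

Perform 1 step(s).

f(x) = e^x - x² - 2
f'(x) = e^x - 2x
x₀ = 1.5

Newton-Raphson formula: x_{n+1} = x_n - f(x_n)/f'(x_n)

Iteration 1:
  f(1.500000) = 0.231689
  f'(1.500000) = 1.481689
  x_1 = 1.500000 - 0.231689/1.481689 = 1.343632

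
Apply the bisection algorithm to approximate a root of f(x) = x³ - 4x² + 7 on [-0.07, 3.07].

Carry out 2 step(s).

f(x) = x³ - 4x² + 7
Initial interval: [-0.07, 3.07]

Iteration 1:
  c_1 = (-0.070000 + 3.070000)/2 = 1.500000
  f(c_1) = f(1.500000) = 1.375000
  f(a) × f(c) ≥ 0, new interval: [1.500000, 3.070000]
Iteration 2:
  c_2 = (1.500000 + 3.070000)/2 = 2.285000
  f(c_2) = f(2.285000) = -1.954401
  f(a) × f(c) < 0, new interval: [1.500000, 2.285000]

After 2 iteration(s), the approximation is c_2 = 2.285000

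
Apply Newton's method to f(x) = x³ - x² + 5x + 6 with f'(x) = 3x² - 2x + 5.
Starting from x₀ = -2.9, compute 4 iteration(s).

f(x) = x³ - x² + 5x + 6
f'(x) = 3x² - 2x + 5
x₀ = -2.9

Newton-Raphson formula: x_{n+1} = x_n - f(x_n)/f'(x_n)

Iteration 1:
  f(-2.900000) = -41.299000
  f'(-2.900000) = 36.030000
  x_1 = -2.900000 - (-41.299000)/36.030000 = -1.753761
Iteration 2:
  f(-1.753761) = -11.238482
  f'(-1.753761) = 17.734552
  x_2 = -1.753761 - (-11.238482)/17.734552 = -1.120055
Iteration 3:
  f(-1.120055) = -2.259937
  f'(-1.120055) = 11.003682
  x_3 = -1.120055 - (-2.259937)/11.003682 = -0.914675
Iteration 4:
  f(-0.914675) = -0.175253
  f'(-0.914675) = 9.339243
  x_4 = -0.914675 - (-0.175253)/9.339243 = -0.895910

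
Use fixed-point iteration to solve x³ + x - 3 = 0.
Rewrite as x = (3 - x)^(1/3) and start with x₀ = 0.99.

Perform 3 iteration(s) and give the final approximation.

Equation: x³ + x - 3 = 0
Fixed-point form: x = (3 - x)^(1/3)
x₀ = 0.99

x_1 = g(0.990000) = 1.262017
x_2 = g(1.262017) = 1.202306
x_3 = g(1.202306) = 1.215921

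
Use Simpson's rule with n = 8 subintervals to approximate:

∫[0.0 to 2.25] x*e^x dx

f(x) = x*e^x
a = 0.0, b = 2.25, n = 8
h = (b - a)/n = 0.281250

Simpson's rule: (h/3)[f(x₀) + 4f(x₁) + 2f(x₂) + ... + f(xₙ)]

x_0 = 0.0000, f(x_0) = 0.000000, coefficient = 1
x_1 = 0.2812, f(x_1) = 0.372596, coefficient = 4
x_2 = 0.5625, f(x_2) = 0.987218, coefficient = 2
x_3 = 0.8438, f(x_3) = 1.961778, coefficient = 4
x_4 = 1.1250, f(x_4) = 3.465244, coefficient = 2
x_5 = 1.4062, f(x_5) = 5.738378, coefficient = 4
x_6 = 1.6875, f(x_6) = 9.122539, coefficient = 2
x_7 = 1.9688, f(x_7) = 14.099634, coefficient = 4
x_8 = 2.2500, f(x_8) = 21.347406, coefficient = 1

I ≈ (0.281250/3) × 137.186948 = 12.861276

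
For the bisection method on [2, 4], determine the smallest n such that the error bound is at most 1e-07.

We need (b-a)/2^n ≤ 1e-07
(4 - 2)/2^n ≤ 1e-07
2/2^n ≤ 1e-07
2^n ≥ 20000000
n ≥ log₂(20000000) = 24.25
n ≥ 25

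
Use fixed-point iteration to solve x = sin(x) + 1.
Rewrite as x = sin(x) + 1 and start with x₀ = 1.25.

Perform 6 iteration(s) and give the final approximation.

Equation: x = sin(x) + 1
Fixed-point form: x = sin(x) + 1
x₀ = 1.25

x_1 = g(1.250000) = 1.948985
x_2 = g(1.948985) = 1.929335
x_3 = g(1.929335) = 1.936411
x_4 = g(1.936411) = 1.933904
x_5 = g(1.933904) = 1.934797
x_6 = g(1.934797) = 1.934480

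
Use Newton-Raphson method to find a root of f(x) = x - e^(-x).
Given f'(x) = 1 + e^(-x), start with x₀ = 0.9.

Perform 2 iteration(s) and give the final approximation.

f(x) = x - e^(-x)
f'(x) = 1 + e^(-x)
x₀ = 0.9

Newton-Raphson formula: x_{n+1} = x_n - f(x_n)/f'(x_n)

Iteration 1:
  f(0.900000) = 0.493430
  f'(0.900000) = 1.406570
  x_1 = 0.900000 - 0.493430/1.406570 = 0.549196
Iteration 2:
  f(0.549196) = -0.028218
  f'(0.549196) = 1.577414
  x_2 = 0.549196 - (-0.028218)/1.577414 = 0.567085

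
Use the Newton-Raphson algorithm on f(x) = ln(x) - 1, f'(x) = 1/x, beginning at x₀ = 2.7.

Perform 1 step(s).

f(x) = ln(x) - 1
f'(x) = 1/x
x₀ = 2.7

Newton-Raphson formula: x_{n+1} = x_n - f(x_n)/f'(x_n)

Iteration 1:
  f(2.700000) = -0.006748
  f'(2.700000) = 0.370370
  x_1 = 2.700000 - (-0.006748)/0.370370 = 2.718220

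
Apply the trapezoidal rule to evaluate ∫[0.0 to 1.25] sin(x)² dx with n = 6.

f(x) = sin(x)²
a = 0.0, b = 1.25, n = 6
h = (b - a)/n = 0.208333

Trapezoidal rule: (h/2)[f(x₀) + 2f(x₁) + 2f(x₂) + ... + f(xₙ)]

x_0 = 0.0000, f(x_0) = 0.000000, coefficient = 1
x_1 = 0.2083, f(x_1) = 0.042778, coefficient = 2
x_2 = 0.4167, f(x_2) = 0.163794, coefficient = 2
x_3 = 0.6250, f(x_3) = 0.342339, coefficient = 2
x_4 = 0.8333, f(x_4) = 0.547862, coefficient = 2
x_5 = 1.0417, f(x_5) = 0.745195, coefficient = 2
x_6 = 1.2500, f(x_6) = 0.900572, coefficient = 1

I ≈ (0.208333/2) × 4.584508 = 0.477553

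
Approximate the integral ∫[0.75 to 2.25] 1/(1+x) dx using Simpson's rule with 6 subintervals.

f(x) = 1/(1+x)
a = 0.75, b = 2.25, n = 6
h = (b - a)/n = 0.250000

Simpson's rule: (h/3)[f(x₀) + 4f(x₁) + 2f(x₂) + ... + f(xₙ)]

x_0 = 0.7500, f(x_0) = 0.571429, coefficient = 1
x_1 = 1.0000, f(x_1) = 0.500000, coefficient = 4
x_2 = 1.2500, f(x_2) = 0.444444, coefficient = 2
x_3 = 1.5000, f(x_3) = 0.400000, coefficient = 4
x_4 = 1.7500, f(x_4) = 0.363636, coefficient = 2
x_5 = 2.0000, f(x_5) = 0.333333, coefficient = 4
x_6 = 2.2500, f(x_6) = 0.307692, coefficient = 1

I ≈ (0.250000/3) × 7.428616 = 0.619051
Exact value: 0.619039
Error: 0.000012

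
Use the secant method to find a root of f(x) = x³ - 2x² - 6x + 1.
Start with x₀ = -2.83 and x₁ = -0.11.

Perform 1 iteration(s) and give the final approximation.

f(x) = x³ - 2x² - 6x + 1
x₀ = -2.83, x₁ = -0.11

Secant formula: x_{n+1} = x_n - f(x_n)(x_n - x_{n-1})/(f(x_n) - f(x_{n-1}))

Iteration 1:
  f(-2.830000) = -20.702987
  f(-0.110000) = 1.634469
  x_2 = -0.110000 - 1.634469×(-0.110000 - (-2.830000))/(1.634469 - (-20.702987))
       = -0.309027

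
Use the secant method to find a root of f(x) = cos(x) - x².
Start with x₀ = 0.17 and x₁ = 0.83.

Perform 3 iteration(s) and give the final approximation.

f(x) = cos(x) - x²
x₀ = 0.17, x₁ = 0.83

Secant formula: x_{n+1} = x_n - f(x_n)(x_n - x_{n-1})/(f(x_n) - f(x_{n-1}))

Iteration 1:
  f(0.170000) = 0.956685
  f(0.830000) = -0.014024
  x_2 = 0.830000 - (-0.014024)×(0.830000 - 0.170000)/(-0.014024 - 0.956685)
       = 0.820465
Iteration 2:
  f(0.830000) = -0.014024
  f(0.820465) = 0.008719
  x_3 = 0.820465 - 0.008719×(0.820465 - 0.830000)/(0.008719 - (-0.014024))
       = 0.824120
Iteration 3:
  f(0.820465) = 0.008719
  f(0.824120) = 0.000029
  x_4 = 0.824120 - 0.000029×(0.824120 - 0.820465)/(0.000029 - 0.008719)
       = 0.824132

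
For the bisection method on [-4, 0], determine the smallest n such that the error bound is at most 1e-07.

We need (b-a)/2^n ≤ 1e-07
(0 - (-4))/2^n ≤ 1e-07
4/2^n ≤ 1e-07
2^n ≥ 40000000
n ≥ log₂(40000000) = 25.25
n ≥ 26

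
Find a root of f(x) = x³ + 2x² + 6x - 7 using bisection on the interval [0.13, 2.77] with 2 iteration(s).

f(x) = x³ + 2x² + 6x - 7
Initial interval: [0.13, 2.77]

Iteration 1:
  c_1 = (0.130000 + 2.770000)/2 = 1.450000
  f(c_1) = f(1.450000) = 8.953625
  f(a) × f(c) < 0, new interval: [0.130000, 1.450000]
Iteration 2:
  c_2 = (0.130000 + 1.450000)/2 = 0.790000
  f(c_2) = f(0.790000) = -0.518761
  f(a) × f(c) ≥ 0, new interval: [0.790000, 1.450000]

After 2 iteration(s), the approximation is c_2 = 0.790000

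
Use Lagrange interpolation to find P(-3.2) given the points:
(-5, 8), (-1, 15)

Lagrange interpolation formula:
P(x) = Σ yᵢ × Lᵢ(x)
where Lᵢ(x) = Π_{j≠i} (x - xⱼ)/(xᵢ - xⱼ)

L_0(-3.2) = (-3.2 - (-1))/(-5 - (-1)) = 0.550000
L_1(-3.2) = (-3.2 - (-5))/(-1 - (-5)) = 0.450000

P(-3.2) = 8×L_0(-3.2) + 15×L_1(-3.2)
P(-3.2) = 11.150000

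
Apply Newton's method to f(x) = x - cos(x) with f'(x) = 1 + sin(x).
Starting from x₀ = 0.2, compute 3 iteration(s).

f(x) = x - cos(x)
f'(x) = 1 + sin(x)
x₀ = 0.2

Newton-Raphson formula: x_{n+1} = x_n - f(x_n)/f'(x_n)

Iteration 1:
  f(0.200000) = -0.780067
  f'(0.200000) = 1.198669
  x_1 = 0.200000 - (-0.780067)/1.198669 = 0.850777
Iteration 2:
  f(0.850777) = 0.191378
  f'(0.850777) = 1.751793
  x_2 = 0.850777 - 0.191378/1.751793 = 0.741530
Iteration 3:
  f(0.741530) = 0.004094
  f'(0.741530) = 1.675417
  x_3 = 0.741530 - 0.004094/1.675417 = 0.739086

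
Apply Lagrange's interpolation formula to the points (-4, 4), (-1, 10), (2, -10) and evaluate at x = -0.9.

Lagrange interpolation formula:
P(x) = Σ yᵢ × Lᵢ(x)
where Lᵢ(x) = Π_{j≠i} (x - xⱼ)/(xᵢ - xⱼ)

L_0(-0.9) = (-0.9 - (-1))/(-4 - (-1)) × (-0.9 - 2)/(-4 - 2) = -0.016111
L_1(-0.9) = (-0.9 - (-4))/(-1 - (-4)) × (-0.9 - 2)/(-1 - 2) = 0.998889
L_2(-0.9) = (-0.9 - (-4))/(2 - (-4)) × (-0.9 - (-1))/(2 - (-1)) = 0.017222

P(-0.9) = 4×L_0(-0.9) + 10×L_1(-0.9) + (-10)×L_2(-0.9)
P(-0.9) = 9.752222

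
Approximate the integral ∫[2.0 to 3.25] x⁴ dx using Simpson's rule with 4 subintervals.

f(x) = x⁴
a = 2.0, b = 3.25, n = 4
h = (b - a)/n = 0.312500

Simpson's rule: (h/3)[f(x₀) + 4f(x₁) + 2f(x₂) + ... + f(xₙ)]

x_0 = 2.0000, f(x_0) = 16.000000, coefficient = 1
x_1 = 2.3125, f(x_1) = 28.597427, coefficient = 4
x_2 = 2.6250, f(x_2) = 47.480713, coefficient = 2
x_3 = 2.9375, f(x_3) = 74.458023, coefficient = 4
x_4 = 3.2500, f(x_4) = 111.566406, coefficient = 1

I ≈ (0.312500/3) × 634.749634 = 66.119754
Exact value: 66.118164
Error: 0.001589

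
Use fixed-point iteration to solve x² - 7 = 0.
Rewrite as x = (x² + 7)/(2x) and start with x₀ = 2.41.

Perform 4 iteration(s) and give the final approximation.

Equation: x² - 7 = 0
Fixed-point form: x = (x² + 7)/(2x)
x₀ = 2.41

x_1 = g(2.410000) = 2.657282
x_2 = g(2.657282) = 2.645776
x_3 = g(2.645776) = 2.645751
x_4 = g(2.645751) = 2.645751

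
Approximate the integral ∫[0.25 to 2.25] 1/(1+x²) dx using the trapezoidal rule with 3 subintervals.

f(x) = 1/(1+x²)
a = 0.25, b = 2.25, n = 3
h = (b - a)/n = 0.666667

Trapezoidal rule: (h/2)[f(x₀) + 2f(x₁) + 2f(x₂) + ... + f(xₙ)]

x_0 = 0.2500, f(x_0) = 0.941176, coefficient = 1
x_1 = 0.9167, f(x_1) = 0.543396, coefficient = 2
x_2 = 1.5833, f(x_2) = 0.285149, coefficient = 2
x_3 = 2.2500, f(x_3) = 0.164948, coefficient = 1

I ≈ (0.666667/2) × 2.763214 = 0.921071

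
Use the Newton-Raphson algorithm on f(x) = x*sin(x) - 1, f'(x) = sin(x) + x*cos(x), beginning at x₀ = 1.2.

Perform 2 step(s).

f(x) = x*sin(x) - 1
f'(x) = sin(x) + x*cos(x)
x₀ = 1.2

Newton-Raphson formula: x_{n+1} = x_n - f(x_n)/f'(x_n)

Iteration 1:
  f(1.200000) = 0.118447
  f'(1.200000) = 1.366868
  x_1 = 1.200000 - 0.118447/1.366868 = 1.113344
Iteration 2:
  f(1.113344) = -0.001129
  f'(1.113344) = 1.388904
  x_2 = 1.113344 - (-0.001129)/1.388904 = 1.114157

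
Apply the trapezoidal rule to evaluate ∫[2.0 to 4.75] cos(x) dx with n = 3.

f(x) = cos(x)
a = 2.0, b = 4.75, n = 3
h = (b - a)/n = 0.916667

Trapezoidal rule: (h/2)[f(x₀) + 2f(x₁) + 2f(x₂) + ... + f(xₙ)]

x_0 = 2.0000, f(x_0) = -0.416147, coefficient = 1
x_1 = 2.9167, f(x_1) = -0.974811, coefficient = 2
x_2 = 3.8333, f(x_2) = -0.770137, coefficient = 2
x_3 = 4.7500, f(x_3) = 0.037602, coefficient = 1

I ≈ (0.916667/2) × -3.868440 = -1.773035
Exact value: -1.908590
Error: 0.135555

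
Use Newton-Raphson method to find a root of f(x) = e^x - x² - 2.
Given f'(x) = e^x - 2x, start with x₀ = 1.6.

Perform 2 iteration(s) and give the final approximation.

f(x) = e^x - x² - 2
f'(x) = e^x - 2x
x₀ = 1.6

Newton-Raphson formula: x_{n+1} = x_n - f(x_n)/f'(x_n)

Iteration 1:
  f(1.600000) = 0.393032
  f'(1.600000) = 1.753032
  x_1 = 1.600000 - 0.393032/1.753032 = 1.375799
Iteration 2:
  f(1.375799) = 0.065415
  f'(1.375799) = 1.206639
  x_2 = 1.375799 - 0.065415/1.206639 = 1.321586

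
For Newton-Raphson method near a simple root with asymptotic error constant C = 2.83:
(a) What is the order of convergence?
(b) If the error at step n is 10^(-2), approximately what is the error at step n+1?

(a) Newton-Raphson has quadratic (order 2) convergence near simple roots.
    This means |e_{n+1}| ≈ C|e_n|².

(b) With |e_n| = 10^(-2) and C = 2.83:
    |e_{n+1}| ≈ 2.83 × (10^(-2))² = 2.83 × 10^(-4)

(a) 2 (quadratic); (b) |e_{n+1}| ≈ 2.830e-04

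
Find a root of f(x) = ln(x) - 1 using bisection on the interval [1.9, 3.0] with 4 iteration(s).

f(x) = ln(x) - 1
Initial interval: [1.9, 3.0]

Iteration 1:
  c_1 = (1.900000 + 3.000000)/2 = 2.450000
  f(c_1) = f(2.450000) = -0.103912
  f(a) × f(c) ≥ 0, new interval: [2.450000, 3.000000]
Iteration 2:
  c_2 = (2.450000 + 3.000000)/2 = 2.725000
  f(c_2) = f(2.725000) = 0.002468
  f(a) × f(c) < 0, new interval: [2.450000, 2.725000]
Iteration 3:
  c_3 = (2.450000 + 2.725000)/2 = 2.587500
  f(c_3) = f(2.587500) = -0.049308
  f(a) × f(c) ≥ 0, new interval: [2.587500, 2.725000]
Iteration 4:
  c_4 = (2.587500 + 2.725000)/2 = 2.656250
  f(c_4) = f(2.656250) = -0.023085
  f(a) × f(c) ≥ 0, new interval: [2.656250, 2.725000]

After 4 iteration(s), the approximation is c_4 = 2.656250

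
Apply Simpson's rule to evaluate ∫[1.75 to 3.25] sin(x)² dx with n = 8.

f(x) = sin(x)²
a = 1.75, b = 3.25, n = 8
h = (b - a)/n = 0.187500

Simpson's rule: (h/3)[f(x₀) + 4f(x₁) + 2f(x₂) + ... + f(xₙ)]

x_0 = 1.7500, f(x_0) = 0.968228, coefficient = 1
x_1 = 1.9375, f(x_1) = 0.871449, coefficient = 4
x_2 = 2.1250, f(x_2) = 0.723044, coefficient = 2
x_3 = 2.3125, f(x_3) = 0.543639, coefficient = 4
x_4 = 2.5000, f(x_4) = 0.358169, coefficient = 2
x_5 = 2.6875, f(x_5) = 0.192411, coefficient = 4
x_6 = 2.8750, f(x_6) = 0.069404, coefficient = 2
x_7 = 3.0625, f(x_7) = 0.006243, coefficient = 4
x_8 = 3.2500, f(x_8) = 0.011706, coefficient = 1

I ≈ (0.187500/3) × 9.736134 = 0.608508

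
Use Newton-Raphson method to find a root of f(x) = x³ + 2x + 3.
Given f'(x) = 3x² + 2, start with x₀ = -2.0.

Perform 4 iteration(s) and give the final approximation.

f(x) = x³ + 2x + 3
f'(x) = 3x² + 2
x₀ = -2.0

Newton-Raphson formula: x_{n+1} = x_n - f(x_n)/f'(x_n)

Iteration 1:
  f(-2.000000) = -9.000000
  f'(-2.000000) = 14.000000
  x_1 = -2.000000 - (-9.000000)/14.000000 = -1.357143
Iteration 2:
  f(-1.357143) = -2.213921
  f'(-1.357143) = 7.525510
  x_2 = -1.357143 - (-2.213921)/7.525510 = -1.062954
Iteration 3:
  f(-1.062954) = -0.326909
  f'(-1.062954) = 5.389614
  x_3 = -1.062954 - (-0.326909)/5.389614 = -1.002299
Iteration 4:
  f(-1.002299) = -0.011509
  f'(-1.002299) = 5.013808
  x_4 = -1.002299 - (-0.011509)/5.013808 = -1.000003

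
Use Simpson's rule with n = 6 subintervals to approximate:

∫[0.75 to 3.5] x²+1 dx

f(x) = x²+1
a = 0.75, b = 3.5, n = 6
h = (b - a)/n = 0.458333

Simpson's rule: (h/3)[f(x₀) + 4f(x₁) + 2f(x₂) + ... + f(xₙ)]

x_0 = 0.7500, f(x_0) = 1.562500, coefficient = 1
x_1 = 1.2083, f(x_1) = 2.460069, coefficient = 4
x_2 = 1.6667, f(x_2) = 3.777778, coefficient = 2
x_3 = 2.1250, f(x_3) = 5.515625, coefficient = 4
x_4 = 2.5833, f(x_4) = 7.673611, coefficient = 2
x_5 = 3.0417, f(x_5) = 10.251736, coefficient = 4
x_6 = 3.5000, f(x_6) = 13.250000, coefficient = 1

I ≈ (0.458333/3) × 110.625000 = 16.901042
Exact value: 16.901042
Error: 0.000000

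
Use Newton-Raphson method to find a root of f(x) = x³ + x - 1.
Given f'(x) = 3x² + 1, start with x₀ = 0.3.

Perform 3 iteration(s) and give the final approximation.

f(x) = x³ + x - 1
f'(x) = 3x² + 1
x₀ = 0.3

Newton-Raphson formula: x_{n+1} = x_n - f(x_n)/f'(x_n)

Iteration 1:
  f(0.300000) = -0.673000
  f'(0.300000) = 1.270000
  x_1 = 0.300000 - (-0.673000)/1.270000 = 0.829921
Iteration 2:
  f(0.829921) = 0.401546
  f'(0.829921) = 3.066308
  x_2 = 0.829921 - 0.401546/3.066308 = 0.698967
Iteration 3:
  f(0.698967) = 0.040451
  f'(0.698967) = 2.465665
  x_3 = 0.698967 - 0.040451/2.465665 = 0.682561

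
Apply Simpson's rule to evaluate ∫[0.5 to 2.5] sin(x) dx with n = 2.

f(x) = sin(x)
a = 0.5, b = 2.5, n = 2
h = (b - a)/n = 1.000000

Simpson's rule: (h/3)[f(x₀) + 4f(x₁) + 2f(x₂) + ... + f(xₙ)]

x_0 = 0.5000, f(x_0) = 0.479426, coefficient = 1
x_1 = 1.5000, f(x_1) = 0.997495, coefficient = 4
x_2 = 2.5000, f(x_2) = 0.598472, coefficient = 1

I ≈ (1.000000/3) × 5.067878 = 1.689293
Exact value: 1.678726
Error: 0.010566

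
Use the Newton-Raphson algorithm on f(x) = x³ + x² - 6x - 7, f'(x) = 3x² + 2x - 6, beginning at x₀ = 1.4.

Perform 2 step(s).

f(x) = x³ + x² - 6x - 7
f'(x) = 3x² + 2x - 6
x₀ = 1.4

Newton-Raphson formula: x_{n+1} = x_n - f(x_n)/f'(x_n)

Iteration 1:
  f(1.400000) = -10.696000
  f'(1.400000) = 2.680000
  x_1 = 1.400000 - (-10.696000)/2.680000 = 5.391045
Iteration 2:
  f(5.391045) = 146.398991
  f'(5.391045) = 91.972181
  x_2 = 5.391045 - 146.398991/91.972181 = 3.799270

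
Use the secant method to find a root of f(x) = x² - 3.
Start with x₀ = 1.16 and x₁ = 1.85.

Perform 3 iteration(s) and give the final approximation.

f(x) = x² - 3
x₀ = 1.16, x₁ = 1.85

Secant formula: x_{n+1} = x_n - f(x_n)(x_n - x_{n-1})/(f(x_n) - f(x_{n-1}))

Iteration 1:
  f(1.160000) = -1.654400
  f(1.850000) = 0.422500
  x_2 = 1.850000 - 0.422500×(1.850000 - 1.160000)/(0.422500 - (-1.654400))
       = 1.709635
Iteration 2:
  f(1.850000) = 0.422500
  f(1.709635) = -0.077150
  x_3 = 1.709635 - (-0.077150)×(1.709635 - 1.850000)/(-0.077150 - 0.422500)
       = 1.731308
Iteration 3:
  f(1.709635) = -0.077150
  f(1.731308) = -0.002572
  x_4 = 1.731308 - (-0.002572)×(1.731308 - 1.709635)/(-0.002572 - (-0.077150))
       = 1.732056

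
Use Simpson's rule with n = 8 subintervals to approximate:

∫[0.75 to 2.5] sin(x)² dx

f(x) = sin(x)²
a = 0.75, b = 2.5, n = 8
h = (b - a)/n = 0.218750

Simpson's rule: (h/3)[f(x₀) + 4f(x₁) + 2f(x₂) + ... + f(xₙ)]

x_0 = 0.7500, f(x_0) = 0.464631, coefficient = 1
x_1 = 0.9688, f(x_1) = 0.679270, coefficient = 4
x_2 = 1.1875, f(x_2) = 0.860139, coefficient = 2
x_3 = 1.4062, f(x_3) = 0.973168, coefficient = 4
x_4 = 1.6250, f(x_4) = 0.997065, coefficient = 2
x_5 = 1.8438, f(x_5) = 0.927328, coefficient = 4
x_6 = 2.0625, f(x_6) = 0.777095, coefficient = 2
x_7 = 2.2812, f(x_7) = 0.574664, coefficient = 4
x_8 = 2.5000, f(x_8) = 0.358169, coefficient = 1

I ≈ (0.218750/3) × 18.709120 = 1.364207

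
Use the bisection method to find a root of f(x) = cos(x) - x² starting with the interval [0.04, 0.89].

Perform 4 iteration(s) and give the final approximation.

f(x) = cos(x) - x²
Initial interval: [0.04, 0.89]

Iteration 1:
  c_1 = (0.040000 + 0.890000)/2 = 0.465000
  f(c_1) = f(0.465000) = 0.677597
  f(a) × f(c) ≥ 0, new interval: [0.465000, 0.890000]
Iteration 2:
  c_2 = (0.465000 + 0.890000)/2 = 0.677500
  f(c_2) = f(0.677500) = 0.320136
  f(a) × f(c) ≥ 0, new interval: [0.677500, 0.890000]
Iteration 3:
  c_3 = (0.677500 + 0.890000)/2 = 0.783750
  f(c_3) = f(0.783750) = 0.094007
  f(a) × f(c) ≥ 0, new interval: [0.783750, 0.890000]
Iteration 4:
  c_4 = (0.783750 + 0.890000)/2 = 0.836875
  f(c_4) = f(0.836875) = -0.030573
  f(a) × f(c) < 0, new interval: [0.783750, 0.836875]

After 4 iteration(s), the approximation is c_4 = 0.836875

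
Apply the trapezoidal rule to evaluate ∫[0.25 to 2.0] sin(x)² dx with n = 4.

f(x) = sin(x)²
a = 0.25, b = 2.0, n = 4
h = (b - a)/n = 0.437500

Trapezoidal rule: (h/2)[f(x₀) + 2f(x₁) + 2f(x₂) + ... + f(xₙ)]

x_0 = 0.2500, f(x_0) = 0.061209, coefficient = 1
x_1 = 0.6875, f(x_1) = 0.402726, coefficient = 2
x_2 = 1.1250, f(x_2) = 0.814087, coefficient = 2
x_3 = 1.5625, f(x_3) = 0.999931, coefficient = 2
x_4 = 2.0000, f(x_4) = 0.826822, coefficient = 1

I ≈ (0.437500/2) × 5.321519 = 1.164082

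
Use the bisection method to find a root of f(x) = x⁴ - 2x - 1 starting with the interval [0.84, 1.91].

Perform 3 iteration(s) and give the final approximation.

f(x) = x⁴ - 2x - 1
Initial interval: [0.84, 1.91]

Iteration 1:
  c_1 = (0.840000 + 1.910000)/2 = 1.375000
  f(c_1) = f(1.375000) = -0.175537
  f(a) × f(c) ≥ 0, new interval: [1.375000, 1.910000]
Iteration 2:
  c_2 = (1.375000 + 1.910000)/2 = 1.642500
  f(c_2) = f(1.642500) = 2.993159
  f(a) × f(c) < 0, new interval: [1.375000, 1.642500]
Iteration 3:
  c_3 = (1.375000 + 1.642500)/2 = 1.508750
  f(c_3) = f(1.508750) = 1.164163
  f(a) × f(c) < 0, new interval: [1.375000, 1.508750]

After 3 iteration(s), the approximation is c_3 = 1.508750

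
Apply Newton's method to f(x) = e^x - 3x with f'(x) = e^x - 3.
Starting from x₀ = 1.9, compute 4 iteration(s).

f(x) = e^x - 3x
f'(x) = e^x - 3
x₀ = 1.9

Newton-Raphson formula: x_{n+1} = x_n - f(x_n)/f'(x_n)

Iteration 1:
  f(1.900000) = 0.985894
  f'(1.900000) = 3.685894
  x_1 = 1.900000 - 0.985894/3.685894 = 1.632522
Iteration 2:
  f(1.632522) = 0.219198
  f'(1.632522) = 2.116765
  x_2 = 1.632522 - 0.219198/2.116765 = 1.528969
Iteration 3:
  f(1.528969) = 0.026511
  f'(1.528969) = 1.613419
  x_3 = 1.528969 - 0.026511/1.613419 = 1.512537
Iteration 4:
  f(1.512537) = 0.000619
  f'(1.512537) = 1.538232
  x_4 = 1.512537 - 0.000619/1.538232 = 1.512135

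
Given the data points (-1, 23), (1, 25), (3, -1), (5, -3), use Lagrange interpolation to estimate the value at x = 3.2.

Lagrange interpolation formula:
P(x) = Σ yᵢ × Lᵢ(x)
where Lᵢ(x) = Π_{j≠i} (x - xⱼ)/(xᵢ - xⱼ)

L_0(3.2) = (3.2 - 1)/(-1 - 1) × (3.2 - 3)/(-1 - 3) × (3.2 - 5)/(-1 - 5) = 0.016500
L_1(3.2) = (3.2 - (-1))/(1 - (-1)) × (3.2 - 3)/(1 - 3) × (3.2 - 5)/(1 - 5) = -0.094500
L_2(3.2) = (3.2 - (-1))/(3 - (-1)) × (3.2 - 1)/(3 - 1) × (3.2 - 5)/(3 - 5) = 1.039500
L_3(3.2) = (3.2 - (-1))/(5 - (-1)) × (3.2 - 1)/(5 - 1) × (3.2 - 3)/(5 - 3) = 0.038500

P(3.2) = 23×L_0(3.2) + 25×L_1(3.2) + (-1)×L_2(3.2) + (-3)×L_3(3.2)
P(3.2) = -3.138000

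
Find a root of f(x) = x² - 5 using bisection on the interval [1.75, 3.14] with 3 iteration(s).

f(x) = x² - 5
Initial interval: [1.75, 3.14]

Iteration 1:
  c_1 = (1.750000 + 3.140000)/2 = 2.445000
  f(c_1) = f(2.445000) = 0.978025
  f(a) × f(c) < 0, new interval: [1.750000, 2.445000]
Iteration 2:
  c_2 = (1.750000 + 2.445000)/2 = 2.097500
  f(c_2) = f(2.097500) = -0.600494
  f(a) × f(c) ≥ 0, new interval: [2.097500, 2.445000]
Iteration 3:
  c_3 = (2.097500 + 2.445000)/2 = 2.271250
  f(c_3) = f(2.271250) = 0.158577
  f(a) × f(c) < 0, new interval: [2.097500, 2.271250]

After 3 iteration(s), the approximation is c_3 = 2.271250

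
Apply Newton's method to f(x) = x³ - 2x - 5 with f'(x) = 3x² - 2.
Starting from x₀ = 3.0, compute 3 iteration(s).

f(x) = x³ - 2x - 5
f'(x) = 3x² - 2
x₀ = 3.0

Newton-Raphson formula: x_{n+1} = x_n - f(x_n)/f'(x_n)

Iteration 1:
  f(3.000000) = 16.000000
  f'(3.000000) = 25.000000
  x_1 = 3.000000 - 16.000000/25.000000 = 2.360000
Iteration 2:
  f(2.360000) = 3.424256
  f'(2.360000) = 14.708800
  x_2 = 2.360000 - 3.424256/14.708800 = 2.127197
Iteration 3:
  f(2.127197) = 0.371100
  f'(2.127197) = 11.574898
  x_3 = 2.127197 - 0.371100/11.574898 = 2.095136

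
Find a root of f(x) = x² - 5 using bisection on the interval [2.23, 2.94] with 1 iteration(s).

f(x) = x² - 5
Initial interval: [2.23, 2.94]

Iteration 1:
  c_1 = (2.230000 + 2.940000)/2 = 2.585000
  f(c_1) = f(2.585000) = 1.682225
  f(a) × f(c) < 0, new interval: [2.230000, 2.585000]

After 1 iteration(s), the approximation is c_1 = 2.585000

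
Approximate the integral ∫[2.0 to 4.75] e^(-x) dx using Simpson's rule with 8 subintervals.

f(x) = e^(-x)
a = 2.0, b = 4.75, n = 8
h = (b - a)/n = 0.343750

Simpson's rule: (h/3)[f(x₀) + 4f(x₁) + 2f(x₂) + ... + f(xₙ)]

x_0 = 2.0000, f(x_0) = 0.135335, coefficient = 1
x_1 = 2.3438, f(x_1) = 0.095967, coefficient = 4
x_2 = 2.6875, f(x_2) = 0.068051, coefficient = 2
x_3 = 3.0312, f(x_3) = 0.048255, coefficient = 4
x_4 = 3.3750, f(x_4) = 0.034218, coefficient = 2
x_5 = 3.7188, f(x_5) = 0.024264, coefficient = 4
x_6 = 4.0625, f(x_6) = 0.017206, coefficient = 2
x_7 = 4.4062, f(x_7) = 0.012201, coefficient = 4
x_8 = 4.7500, f(x_8) = 0.008652, coefficient = 1

I ≈ (0.343750/3) × 1.105687 = 0.126693
Exact value: 0.126684
Error: 0.000010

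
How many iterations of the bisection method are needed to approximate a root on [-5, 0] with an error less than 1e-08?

We need (b-a)/2^n ≤ 1e-08
(0 - (-5))/2^n ≤ 1e-08
5/2^n ≤ 1e-08
2^n ≥ 500000000
n ≥ log₂(500000000) = 28.90
n ≥ 29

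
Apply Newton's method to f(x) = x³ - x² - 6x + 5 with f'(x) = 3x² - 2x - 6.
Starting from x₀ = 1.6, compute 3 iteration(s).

f(x) = x³ - x² - 6x + 5
f'(x) = 3x² - 2x - 6
x₀ = 1.6

Newton-Raphson formula: x_{n+1} = x_n - f(x_n)/f'(x_n)

Iteration 1:
  f(1.600000) = -3.064000
  f'(1.600000) = -1.520000
  x_1 = 1.600000 - (-3.064000)/(-1.520000) = -0.415789
Iteration 2:
  f(-0.415789) = 7.249974
  f'(-0.415789) = -4.649778
  x_2 = -0.415789 - 7.249974/(-4.649778) = 1.143419
Iteration 3:
  f(1.143419) = -1.673007
  f'(1.143419) = -4.364617
  x_3 = 1.143419 - (-1.673007)/(-4.364617) = 0.760108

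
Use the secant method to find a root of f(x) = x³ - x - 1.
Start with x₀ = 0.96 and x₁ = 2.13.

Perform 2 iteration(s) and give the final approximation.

f(x) = x³ - x - 1
x₀ = 0.96, x₁ = 2.13

Secant formula: x_{n+1} = x_n - f(x_n)(x_n - x_{n-1})/(f(x_n) - f(x_{n-1}))

Iteration 1:
  f(0.960000) = -1.075264
  f(2.130000) = 6.533597
  x_2 = 2.130000 - 6.533597×(2.130000 - 0.960000)/(6.533597 - (-1.075264))
       = 1.125341
Iteration 2:
  f(2.130000) = 6.533597
  f(1.125341) = -0.700217
  x_3 = 1.125341 - (-0.700217)×(1.125341 - 2.130000)/(-0.700217 - 6.533597)
       = 1.222590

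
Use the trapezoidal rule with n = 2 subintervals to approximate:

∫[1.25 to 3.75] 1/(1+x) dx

f(x) = 1/(1+x)
a = 1.25, b = 3.75, n = 2
h = (b - a)/n = 1.250000

Trapezoidal rule: (h/2)[f(x₀) + 2f(x₁) + 2f(x₂) + ... + f(xₙ)]

x_0 = 1.2500, f(x_0) = 0.444444, coefficient = 1
x_1 = 2.5000, f(x_1) = 0.285714, coefficient = 2
x_2 = 3.7500, f(x_2) = 0.210526, coefficient = 1

I ≈ (1.250000/2) × 1.226399 = 0.766500
Exact value: 0.747214
Error: 0.019285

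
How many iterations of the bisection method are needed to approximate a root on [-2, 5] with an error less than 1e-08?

We need (b-a)/2^n ≤ 1e-08
(5 - (-2))/2^n ≤ 1e-08
7/2^n ≤ 1e-08
2^n ≥ 700000000
n ≥ log₂(700000000) = 29.38
n ≥ 30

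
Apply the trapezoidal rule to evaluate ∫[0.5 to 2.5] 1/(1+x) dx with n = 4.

f(x) = 1/(1+x)
a = 0.5, b = 2.5, n = 4
h = (b - a)/n = 0.500000

Trapezoidal rule: (h/2)[f(x₀) + 2f(x₁) + 2f(x₂) + ... + f(xₙ)]

x_0 = 0.5000, f(x_0) = 0.666667, coefficient = 1
x_1 = 1.0000, f(x_1) = 0.500000, coefficient = 2
x_2 = 1.5000, f(x_2) = 0.400000, coefficient = 2
x_3 = 2.0000, f(x_3) = 0.333333, coefficient = 2
x_4 = 2.5000, f(x_4) = 0.285714, coefficient = 1

I ≈ (0.500000/2) × 3.419048 = 0.854762
Exact value: 0.847298
Error: 0.007464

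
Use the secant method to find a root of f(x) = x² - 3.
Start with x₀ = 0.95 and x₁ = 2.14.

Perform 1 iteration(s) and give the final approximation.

f(x) = x² - 3
x₀ = 0.95, x₁ = 2.14

Secant formula: x_{n+1} = x_n - f(x_n)(x_n - x_{n-1})/(f(x_n) - f(x_{n-1}))

Iteration 1:
  f(0.950000) = -2.097500
  f(2.140000) = 1.579600
  x_2 = 2.140000 - 1.579600×(2.140000 - 0.950000)/(1.579600 - (-2.097500))
       = 1.628803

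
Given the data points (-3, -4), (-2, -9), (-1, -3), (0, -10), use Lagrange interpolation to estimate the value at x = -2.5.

Lagrange interpolation formula:
P(x) = Σ yᵢ × Lᵢ(x)
where Lᵢ(x) = Π_{j≠i} (x - xⱼ)/(xᵢ - xⱼ)

L_0(-2.5) = (-2.5 - (-2))/(-3 - (-2)) × (-2.5 - (-1))/(-3 - (-1)) × (-2.5 - 0)/(-3 - 0) = 0.312500
L_1(-2.5) = (-2.5 - (-3))/(-2 - (-3)) × (-2.5 - (-1))/(-2 - (-1)) × (-2.5 - 0)/(-2 - 0) = 0.937500
L_2(-2.5) = (-2.5 - (-3))/(-1 - (-3)) × (-2.5 - (-2))/(-1 - (-2)) × (-2.5 - 0)/(-1 - 0) = -0.312500
L_3(-2.5) = (-2.5 - (-3))/(0 - (-3)) × (-2.5 - (-2))/(0 - (-2)) × (-2.5 - (-1))/(0 - (-1)) = 0.062500

P(-2.5) = (-4)×L_0(-2.5) + (-9)×L_1(-2.5) + (-3)×L_2(-2.5) + (-10)×L_3(-2.5)
P(-2.5) = -9.375000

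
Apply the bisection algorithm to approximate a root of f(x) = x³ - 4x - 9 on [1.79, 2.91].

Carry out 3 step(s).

f(x) = x³ - 4x - 9
Initial interval: [1.79, 2.91]

Iteration 1:
  c_1 = (1.790000 + 2.910000)/2 = 2.350000
  f(c_1) = f(2.350000) = -5.422125
  f(a) × f(c) ≥ 0, new interval: [2.350000, 2.910000]
Iteration 2:
  c_2 = (2.350000 + 2.910000)/2 = 2.630000
  f(c_2) = f(2.630000) = -1.328553
  f(a) × f(c) ≥ 0, new interval: [2.630000, 2.910000]
Iteration 3:
  c_3 = (2.630000 + 2.910000)/2 = 2.770000
  f(c_3) = f(2.770000) = 1.173933
  f(a) × f(c) < 0, new interval: [2.630000, 2.770000]

After 3 iteration(s), the approximation is c_3 = 2.770000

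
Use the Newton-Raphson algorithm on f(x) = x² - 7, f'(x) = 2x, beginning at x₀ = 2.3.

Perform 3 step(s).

f(x) = x² - 7
f'(x) = 2x
x₀ = 2.3

Newton-Raphson formula: x_{n+1} = x_n - f(x_n)/f'(x_n)

Iteration 1:
  f(2.300000) = -1.710000
  f'(2.300000) = 4.600000
  x_1 = 2.300000 - (-1.710000)/4.600000 = 2.671739
Iteration 2:
  f(2.671739) = 0.138190
  f'(2.671739) = 5.343478
  x_2 = 2.671739 - 0.138190/5.343478 = 2.645878
Iteration 3:
  f(2.645878) = 0.000669
  f'(2.645878) = 5.291755
  x_3 = 2.645878 - 0.000669/5.291755 = 2.645751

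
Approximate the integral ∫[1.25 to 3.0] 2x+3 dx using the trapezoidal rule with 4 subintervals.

f(x) = 2x+3
a = 1.25, b = 3.0, n = 4
h = (b - a)/n = 0.437500

Trapezoidal rule: (h/2)[f(x₀) + 2f(x₁) + 2f(x₂) + ... + f(xₙ)]

x_0 = 1.2500, f(x_0) = 5.500000, coefficient = 1
x_1 = 1.6875, f(x_1) = 6.375000, coefficient = 2
x_2 = 2.1250, f(x_2) = 7.250000, coefficient = 2
x_3 = 2.5625, f(x_3) = 8.125000, coefficient = 2
x_4 = 3.0000, f(x_4) = 9.000000, coefficient = 1

I ≈ (0.437500/2) × 58.000000 = 12.687500
Exact value: 12.687500
Error: 0.000000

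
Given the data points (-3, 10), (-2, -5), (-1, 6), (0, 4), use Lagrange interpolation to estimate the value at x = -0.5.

Lagrange interpolation formula:
P(x) = Σ yᵢ × Lᵢ(x)
where Lᵢ(x) = Π_{j≠i} (x - xⱼ)/(xᵢ - xⱼ)

L_0(-0.5) = (-0.5 - (-2))/(-3 - (-2)) × (-0.5 - (-1))/(-3 - (-1)) × (-0.5 - 0)/(-3 - 0) = 0.062500
L_1(-0.5) = (-0.5 - (-3))/(-2 - (-3)) × (-0.5 - (-1))/(-2 - (-1)) × (-0.5 - 0)/(-2 - 0) = -0.312500
L_2(-0.5) = (-0.5 - (-3))/(-1 - (-3)) × (-0.5 - (-2))/(-1 - (-2)) × (-0.5 - 0)/(-1 - 0) = 0.937500
L_3(-0.5) = (-0.5 - (-3))/(0 - (-3)) × (-0.5 - (-2))/(0 - (-2)) × (-0.5 - (-1))/(0 - (-1)) = 0.312500

P(-0.5) = 10×L_0(-0.5) + (-5)×L_1(-0.5) + 6×L_2(-0.5) + 4×L_3(-0.5)
P(-0.5) = 9.062500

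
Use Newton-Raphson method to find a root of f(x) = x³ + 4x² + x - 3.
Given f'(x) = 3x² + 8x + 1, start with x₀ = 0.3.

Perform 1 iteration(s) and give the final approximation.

f(x) = x³ + 4x² + x - 3
f'(x) = 3x² + 8x + 1
x₀ = 0.3

Newton-Raphson formula: x_{n+1} = x_n - f(x_n)/f'(x_n)

Iteration 1:
  f(0.300000) = -2.313000
  f'(0.300000) = 3.670000
  x_1 = 0.300000 - (-2.313000)/3.670000 = 0.930245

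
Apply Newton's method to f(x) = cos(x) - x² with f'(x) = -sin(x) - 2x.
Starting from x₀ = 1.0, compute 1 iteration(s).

f(x) = cos(x) - x²
f'(x) = -sin(x) - 2x
x₀ = 1.0

Newton-Raphson formula: x_{n+1} = x_n - f(x_n)/f'(x_n)

Iteration 1:
  f(1.000000) = -0.459698
  f'(1.000000) = -2.841471
  x_1 = 1.000000 - (-0.459698)/(-2.841471) = 0.838218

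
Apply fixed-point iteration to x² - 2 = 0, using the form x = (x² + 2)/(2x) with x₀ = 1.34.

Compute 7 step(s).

Equation: x² - 2 = 0
Fixed-point form: x = (x² + 2)/(2x)
x₀ = 1.34

x_1 = g(1.340000) = 1.416269
x_2 = g(1.416269) = 1.414215
x_3 = g(1.414215) = 1.414214
x_4 = g(1.414214) = 1.414214
x_5 = g(1.414214) = 1.414214
x_6 = g(1.414214) = 1.414214
x_7 = g(1.414214) = 1.414214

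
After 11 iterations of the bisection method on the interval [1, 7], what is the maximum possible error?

Bisection error bound: |error| ≤ (b-a)/2^n
|error| ≤ (7 - 1)/2^11 = 6/2^11
|error| ≤ 0.0029296875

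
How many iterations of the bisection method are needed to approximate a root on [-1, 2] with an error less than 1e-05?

We need (b-a)/2^n ≤ 1e-05
(2 - (-1))/2^n ≤ 1e-05
3/2^n ≤ 1e-05
2^n ≥ 300000
n ≥ log₂(300000) = 18.19
n ≥ 19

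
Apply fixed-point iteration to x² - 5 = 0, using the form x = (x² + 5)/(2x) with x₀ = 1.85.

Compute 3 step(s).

Equation: x² - 5 = 0
Fixed-point form: x = (x² + 5)/(2x)
x₀ = 1.85

x_1 = g(1.850000) = 2.276351
x_2 = g(2.276351) = 2.236424
x_3 = g(2.236424) = 2.236068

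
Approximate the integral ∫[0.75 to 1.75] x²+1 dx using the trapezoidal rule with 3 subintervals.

f(x) = x²+1
a = 0.75, b = 1.75, n = 3
h = (b - a)/n = 0.333333

Trapezoidal rule: (h/2)[f(x₀) + 2f(x₁) + 2f(x₂) + ... + f(xₙ)]

x_0 = 0.7500, f(x_0) = 1.562500, coefficient = 1
x_1 = 1.0833, f(x_1) = 2.173611, coefficient = 2
x_2 = 1.4167, f(x_2) = 3.006944, coefficient = 2
x_3 = 1.7500, f(x_3) = 4.062500, coefficient = 1

I ≈ (0.333333/2) × 15.986111 = 2.664352
Exact value: 2.645833
Error: 0.018519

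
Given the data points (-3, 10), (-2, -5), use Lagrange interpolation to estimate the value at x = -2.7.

Lagrange interpolation formula:
P(x) = Σ yᵢ × Lᵢ(x)
where Lᵢ(x) = Π_{j≠i} (x - xⱼ)/(xᵢ - xⱼ)

L_0(-2.7) = (-2.7 - (-2))/(-3 - (-2)) = 0.700000
L_1(-2.7) = (-2.7 - (-3))/(-2 - (-3)) = 0.300000

P(-2.7) = 10×L_0(-2.7) + (-5)×L_1(-2.7)
P(-2.7) = 5.500000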